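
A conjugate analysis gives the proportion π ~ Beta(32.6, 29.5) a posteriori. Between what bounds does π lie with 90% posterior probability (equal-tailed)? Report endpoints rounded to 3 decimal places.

Posterior: Beta(32.6, 29.5).
Equal-tailed 90% interval: the 0.05 and 0.95 quantiles of Beta(32.6, 29.5).
Posterior mean ≈ 0.525, SD ≈ 0.063; a Normal approximation gives roughly [0.422, 0.628].
Exact: F⁻¹(0.05) = 0.421; F⁻¹(0.95) = 0.628.

[0.421, 0.628]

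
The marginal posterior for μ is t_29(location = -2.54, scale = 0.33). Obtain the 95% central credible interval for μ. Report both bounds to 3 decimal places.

[-3.215, -1.865]

The t_29 distribution is symmetric; the 95% interval is -2.54 ± t·0.33 with t_{0.975,29} = 2.045.
Half-width: 2.045 × 0.33 = 0.675.
-2.54 − 0.675 = -3.215; -2.54 + 0.675 = -1.865.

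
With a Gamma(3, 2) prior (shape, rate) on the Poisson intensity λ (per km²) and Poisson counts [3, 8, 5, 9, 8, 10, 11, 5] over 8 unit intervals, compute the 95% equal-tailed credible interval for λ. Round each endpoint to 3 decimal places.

[4.754, 7.836]

Posterior: Gamma(3+59, 2+8) = Gamma(62, 10) (shape, rate).
Equal-tailed 95% interval: Gamma(62, 10) quantiles at 0.025 and 0.975.
Posterior mean ≈ 6.200, SD ≈ 0.787; a Normal approximation gives roughly [4.657, 7.743].
Exact: lower = 4.754; upper = 7.836.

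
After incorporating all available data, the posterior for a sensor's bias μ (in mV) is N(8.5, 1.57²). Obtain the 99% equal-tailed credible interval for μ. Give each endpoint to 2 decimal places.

The posterior is symmetric, so the 99% equal-tailed interval is μ = 8.5 ± z·1.57 with z = 2.576.
Half-width: 2.576 × 1.57 = 4.04.
8.5 − 4.04 = 4.46; 8.5 + 4.04 = 12.54.

[4.46, 12.54]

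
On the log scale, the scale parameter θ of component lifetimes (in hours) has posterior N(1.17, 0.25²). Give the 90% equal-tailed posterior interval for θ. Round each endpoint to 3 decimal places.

[2.136, 4.861]

On the log scale the 90% interval is 1.17 ± 1.645 × 0.25 = [0.7588, 1.5812].
Exponentiate: [e^0.7588, e^1.5812] = [2.136, 4.861].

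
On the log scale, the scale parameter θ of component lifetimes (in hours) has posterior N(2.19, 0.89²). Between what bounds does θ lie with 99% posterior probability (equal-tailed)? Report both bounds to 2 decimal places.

[0.90, 88.45]

On the log scale the 99% interval is 2.19 ± 2.576 × 0.89 = [-0.1025, 4.4825].
Exponentiate: [e^-0.1025, e^4.4825] = [0.90, 88.45].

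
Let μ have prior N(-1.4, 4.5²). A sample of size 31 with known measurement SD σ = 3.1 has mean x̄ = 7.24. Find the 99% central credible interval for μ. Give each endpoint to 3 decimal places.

Posterior precision = 1/4.5² + 31/3.1² = 0.0494 + 3.2258 = 3.2752, so posterior SD = 0.5526.
Posterior mean = (-1.4/4.5² + 31·7.24/3.1²) / 3.2752 = 7.1097.
Interval: 7.1097 ± 2.576 × 0.5526 → [5.686, 8.533].

[5.686, 8.533]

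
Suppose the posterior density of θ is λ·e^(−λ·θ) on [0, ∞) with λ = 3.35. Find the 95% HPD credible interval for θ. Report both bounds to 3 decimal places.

[0.000, 0.894]

The exponential density is strictly decreasing on [0, ∞), so the HPD interval is anchored at 0: [0, q] with P(θ ≤ q) = 0.95.
q = −ln(1 − 0.95) / 3.35 = 2.9957 / 3.35 = 0.894.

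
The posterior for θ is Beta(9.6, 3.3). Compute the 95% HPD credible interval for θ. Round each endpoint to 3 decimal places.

The posterior is unimodal and skewed, so the HPD interval has equal density at both endpoints and is the shortest 95% interval.
Solving f(0.516) = f(0.951) with F(0.951) − F(0.516) = 0.95 gives [0.516, 0.951].
For comparison, the equal-tailed interval is [0.485, 0.932]; the HPD is narrower and shifted toward the mode.

[0.516, 0.951]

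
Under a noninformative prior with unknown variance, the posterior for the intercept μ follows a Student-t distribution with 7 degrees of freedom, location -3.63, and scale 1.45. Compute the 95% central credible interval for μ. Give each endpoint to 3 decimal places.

[-7.059, -0.201]

The t_7 distribution is symmetric; the 95% interval is -3.63 ± t·1.45 with t_{0.975,7} = 2.365.
Half-width: 2.365 × 1.45 = 3.429.
-3.63 − 3.429 = -7.059; -3.63 + 3.429 = -0.201.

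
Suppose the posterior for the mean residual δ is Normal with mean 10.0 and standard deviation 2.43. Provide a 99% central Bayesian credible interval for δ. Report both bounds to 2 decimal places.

[3.74, 16.26]

The posterior is symmetric, so the 99% equal-tailed interval is δ = 10.0 ± z·2.43 with z = 2.576.
Half-width: 2.576 × 2.43 = 6.26.
10.0 − 6.26 = 3.74; 10.0 + 6.26 = 16.26.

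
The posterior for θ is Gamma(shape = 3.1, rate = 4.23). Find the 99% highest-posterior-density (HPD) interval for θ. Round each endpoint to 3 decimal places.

The posterior is unimodal and skewed, so the HPD interval has equal density at both endpoints and is the shortest 99% interval.
Solving f(0.036) = f(2.039) with F(2.039) − F(0.036) = 0.99 gives [0.036, 2.039].
For comparison, the equal-tailed interval is [0.087, 2.234]; the HPD is narrower and shifted toward the mode.

[0.036, 2.039]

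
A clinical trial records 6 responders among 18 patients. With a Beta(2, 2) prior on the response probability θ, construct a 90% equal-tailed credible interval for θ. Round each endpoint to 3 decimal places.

[0.206, 0.536]

Posterior: Beta(2+6, 2+12) = Beta(8, 14).
Equal-tailed 90% interval: the 0.05 and 0.95 quantiles of Beta(8, 14).
Posterior mean ≈ 0.364, SD ≈ 0.100; a Normal approximation gives roughly [0.199, 0.529].
Exact: F⁻¹(0.05) = 0.206; F⁻¹(0.95) = 0.536.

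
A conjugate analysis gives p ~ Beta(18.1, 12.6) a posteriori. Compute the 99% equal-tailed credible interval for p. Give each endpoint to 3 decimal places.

Posterior: Beta(18.1, 12.6).
Equal-tailed 99% interval: the 0.005 and 0.995 quantiles of Beta(18.1, 12.6).
Posterior mean ≈ 0.590, SD ≈ 0.087; a Normal approximation gives roughly [0.365, 0.815].
Exact: F⁻¹(0.005) = 0.361; F⁻¹(0.995) = 0.797.

[0.361, 0.797]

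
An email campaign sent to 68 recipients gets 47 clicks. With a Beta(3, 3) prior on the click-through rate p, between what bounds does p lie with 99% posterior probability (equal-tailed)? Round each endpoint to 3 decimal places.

Posterior: Beta(3+47, 3+21) = Beta(50, 24).
Equal-tailed 99% interval: the 0.005 and 0.995 quantiles of Beta(50, 24).
Posterior mean ≈ 0.676, SD ≈ 0.054; a Normal approximation gives roughly [0.536, 0.815].
Exact: F⁻¹(0.005) = 0.529; F⁻¹(0.995) = 0.804.

[0.529, 0.804]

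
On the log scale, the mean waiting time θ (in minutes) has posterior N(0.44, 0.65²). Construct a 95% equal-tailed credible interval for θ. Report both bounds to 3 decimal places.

[0.434, 5.551]

On the log scale the 95% interval is 0.44 ± 1.960 × 0.65 = [-0.8340, 1.7140].
Exponentiate: [e^-0.8340, e^1.7140] = [0.434, 5.551].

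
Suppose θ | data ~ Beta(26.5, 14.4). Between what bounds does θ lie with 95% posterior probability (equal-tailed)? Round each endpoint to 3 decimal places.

[0.497, 0.785]

Posterior: Beta(26.5, 14.4).
Equal-tailed 95% interval: the 0.025 and 0.975 quantiles of Beta(26.5, 14.4).
Posterior mean ≈ 0.648, SD ≈ 0.074; a Normal approximation gives roughly [0.503, 0.793].
Exact: F⁻¹(0.025) = 0.497; F⁻¹(0.975) = 0.785.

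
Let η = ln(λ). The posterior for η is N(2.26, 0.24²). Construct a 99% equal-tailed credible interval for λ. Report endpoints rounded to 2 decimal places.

On the log scale the 99% interval is 2.26 ± 2.576 × 0.24 = [1.6418, 2.8782].
Exponentiate: [e^1.6418, e^2.8782] = [5.16, 17.78].

[5.16, 17.78]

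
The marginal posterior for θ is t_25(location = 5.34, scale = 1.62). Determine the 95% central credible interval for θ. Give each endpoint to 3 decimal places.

[2.004, 8.676]

The t_25 distribution is symmetric; the 95% interval is 5.34 ± t·1.62 with t_{0.975,25} = 2.060.
Half-width: 2.060 × 1.62 = 3.336.
5.34 − 3.336 = 2.004; 5.34 + 3.336 = 8.676.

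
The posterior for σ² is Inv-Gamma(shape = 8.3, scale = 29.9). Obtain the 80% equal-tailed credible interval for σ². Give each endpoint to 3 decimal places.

[2.463, 6.118]

Inverse-Gamma(8.3, 29.9) quantiles: F⁻¹(0.1) and F⁻¹(0.9).
Equivalently, 1/σ² ~ Gamma(8.3, rate = 29.9); invert its 0.9 and 0.1 quantiles.
Posterior mean ≈ 4.096, SD ≈ 1.632; a Normal approximation gives roughly [2.005, 6.187].
Exact: lower = 2.463; upper = 6.118.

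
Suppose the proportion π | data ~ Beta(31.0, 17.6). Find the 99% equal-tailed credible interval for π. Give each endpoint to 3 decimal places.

Posterior: Beta(31.0, 17.6).
Equal-tailed 99% interval: the 0.005 and 0.995 quantiles of Beta(31.0, 17.6).
Posterior mean ≈ 0.638, SD ≈ 0.068; a Normal approximation gives roughly [0.462, 0.814].
Exact: F⁻¹(0.005) = 0.455; F⁻¹(0.995) = 0.800.

[0.455, 0.800]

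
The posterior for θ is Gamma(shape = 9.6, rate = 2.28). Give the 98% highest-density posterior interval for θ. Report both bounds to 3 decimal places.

The posterior is unimodal and skewed, so the HPD interval has equal density at both endpoints and is the shortest 98% interval.
Solving f(1.498) = f(7.647) with F(7.647) − F(1.498) = 0.98 gives [1.498, 7.647].
For comparison, the equal-tailed interval is [1.701, 7.997]; the HPD is narrower and shifted toward the mode.

[1.498, 7.647]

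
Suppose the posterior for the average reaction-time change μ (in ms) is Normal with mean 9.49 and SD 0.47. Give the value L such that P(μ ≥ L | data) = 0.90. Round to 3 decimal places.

8.888

Need L with P(μ ≥ L) = 0.90: L = 9.49 − z_{0.1}·0.47.
z = 1.282; L = 9.49 − 1.282 × 0.47 = 8.888.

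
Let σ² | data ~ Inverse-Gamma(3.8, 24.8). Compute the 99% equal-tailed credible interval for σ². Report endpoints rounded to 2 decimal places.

[2.33, 41.41]

Inverse-Gamma(3.8, 24.8) quantiles: F⁻¹(0.005) and F⁻¹(0.995).
Equivalently, 1/σ² ~ Gamma(3.8, rate = 24.8); invert its 0.995 and 0.005 quantiles.
Posterior mean ≈ 8.86, SD ≈ 6.60; a Normal approximation gives roughly [-8.15, 25.86].
Exact: lower = 2.33; upper = 41.41.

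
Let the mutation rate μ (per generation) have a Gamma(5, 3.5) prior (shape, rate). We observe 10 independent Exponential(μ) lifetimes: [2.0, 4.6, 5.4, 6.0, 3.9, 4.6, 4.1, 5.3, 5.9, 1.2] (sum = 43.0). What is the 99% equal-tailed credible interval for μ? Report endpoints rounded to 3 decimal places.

Posterior: Gamma(5+10, 3.5+43.0) = Gamma(15, 46.5) (shape, rate).
Equal-tailed 99% interval: Gamma(15, 46.5) quantiles at 0.005 and 0.995.
Posterior mean ≈ 0.323, SD ≈ 0.083; a Normal approximation gives roughly [0.108, 0.537].
Exact: lower = 0.148; upper = 0.577.

[0.148, 0.577]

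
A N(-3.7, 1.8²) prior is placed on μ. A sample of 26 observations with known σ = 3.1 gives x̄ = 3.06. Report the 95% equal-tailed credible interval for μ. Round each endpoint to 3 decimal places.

[1.239, 3.497]

Posterior precision = 1/1.8² + 26/3.1² = 0.3086 + 2.7055 = 3.0142, so posterior SD = 0.5760.
Posterior mean = (-3.7/1.8² + 26·3.06/3.1²) / 3.0142 = 2.3678.
Interval: 2.3678 ± 1.960 × 0.5760 → [1.239, 3.497].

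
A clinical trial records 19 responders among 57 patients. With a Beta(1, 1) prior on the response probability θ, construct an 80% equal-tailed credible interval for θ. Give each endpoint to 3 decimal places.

Posterior: Beta(1+19, 1+38) = Beta(20, 39).
Equal-tailed 80% interval: the 0.1 and 0.9 quantiles of Beta(20, 39).
Posterior mean ≈ 0.339, SD ≈ 0.061; a Normal approximation gives roughly [0.261, 0.417].
Exact: F⁻¹(0.1) = 0.262; F⁻¹(0.9) = 0.419.

[0.262, 0.419]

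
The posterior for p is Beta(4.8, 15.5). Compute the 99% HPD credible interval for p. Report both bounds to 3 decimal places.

[0.045, 0.490]

The posterior is unimodal and skewed, so the HPD interval has equal density at both endpoints and is the shortest 99% interval.
Solving f(0.045) = f(0.490) with F(0.490) − F(0.045) = 0.99 gives [0.045, 0.490].
For comparison, the equal-tailed interval is [0.056, 0.509]; the HPD is narrower and shifted toward the mode.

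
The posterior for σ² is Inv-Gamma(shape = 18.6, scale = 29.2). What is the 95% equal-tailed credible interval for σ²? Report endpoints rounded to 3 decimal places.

[1.044, 2.624]

Inverse-Gamma(18.6, 29.2) quantiles: F⁻¹(0.025) and F⁻¹(0.975).
Equivalently, 1/σ² ~ Gamma(18.6, rate = 29.2); invert its 0.975 and 0.025 quantiles.
Posterior mean ≈ 1.659, SD ≈ 0.407; a Normal approximation gives roughly [0.861, 2.457].
Exact: lower = 1.044; upper = 2.624.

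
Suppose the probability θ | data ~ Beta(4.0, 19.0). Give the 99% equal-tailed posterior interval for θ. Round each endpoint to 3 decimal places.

Posterior: Beta(4.0, 19.0).
Equal-tailed 99% interval: the 0.005 and 0.995 quantiles of Beta(4.0, 19.0).
Posterior mean ≈ 0.174, SD ≈ 0.077; a Normal approximation gives roughly [-0.025, 0.373].
Exact: F⁻¹(0.005) = 0.032; F⁻¹(0.995) = 0.416.

[0.032, 0.416]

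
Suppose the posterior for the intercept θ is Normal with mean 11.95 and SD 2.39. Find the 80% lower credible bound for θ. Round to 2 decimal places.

9.94

Need L with P(θ ≥ L) = 0.80: L = 11.95 − z_{0.2}·2.39.
z = 0.842; L = 11.95 − 0.842 × 2.39 = 9.94.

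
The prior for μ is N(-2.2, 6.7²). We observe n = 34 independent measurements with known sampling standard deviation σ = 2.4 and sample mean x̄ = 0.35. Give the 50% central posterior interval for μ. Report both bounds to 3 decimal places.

[0.063, 0.618]

Posterior precision = 1/6.7² + 34/2.4² = 0.0223 + 5.9028 = 5.9251, so posterior SD = 0.4108.
Posterior mean = (-2.2/6.7² + 34·0.35/2.4²) / 5.9251 = 0.3404.
Interval: 0.3404 ± 0.674 × 0.4108 → [0.063, 0.618].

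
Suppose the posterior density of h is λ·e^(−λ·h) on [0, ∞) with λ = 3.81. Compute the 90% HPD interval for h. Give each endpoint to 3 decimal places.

The exponential density is strictly decreasing on [0, ∞), so the HPD interval is anchored at 0: [0, q] with P(h ≤ q) = 0.90.
q = −ln(1 − 0.90) / 3.81 = 2.3026 / 3.81 = 0.604.

[0.000, 0.604]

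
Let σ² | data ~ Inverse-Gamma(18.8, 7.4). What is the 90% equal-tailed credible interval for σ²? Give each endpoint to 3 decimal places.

[0.280, 0.603]

Inverse-Gamma(18.8, 7.4) quantiles: F⁻¹(0.05) and F⁻¹(0.95).
Equivalently, 1/σ² ~ Gamma(18.8, rate = 7.4); invert its 0.95 and 0.05 quantiles.
Posterior mean ≈ 0.416, SD ≈ 0.101; a Normal approximation gives roughly [0.249, 0.583].
Exact: lower = 0.280; upper = 0.603.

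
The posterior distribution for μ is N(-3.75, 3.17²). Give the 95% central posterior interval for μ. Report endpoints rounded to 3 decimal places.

[-9.963, 2.463]

The posterior is symmetric, so the 95% equal-tailed interval is μ = -3.75 ± z·3.17 with z = 1.960.
Half-width: 1.960 × 3.17 = 6.213.
-3.75 − 6.213 = -9.963; -3.75 + 6.213 = 2.463.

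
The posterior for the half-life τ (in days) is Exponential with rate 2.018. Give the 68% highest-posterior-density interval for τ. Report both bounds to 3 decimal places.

[0.000, 0.565]

The exponential density is strictly decreasing on [0, ∞), so the HPD interval is anchored at 0: [0, q] with P(τ ≤ q) = 0.68.
q = −ln(1 − 0.68) / 2.018 = 1.1394 / 2.018 = 0.565.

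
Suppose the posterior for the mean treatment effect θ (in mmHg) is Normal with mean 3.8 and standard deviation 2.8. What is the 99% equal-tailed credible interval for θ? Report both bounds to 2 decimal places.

The posterior is symmetric, so the 99% equal-tailed interval is θ = 3.8 ± z·2.8 with z = 2.576.
Half-width: 2.576 × 2.8 = 7.21.
3.8 − 7.21 = -3.41; 3.8 + 7.21 = 11.01.

[-3.41, 11.01]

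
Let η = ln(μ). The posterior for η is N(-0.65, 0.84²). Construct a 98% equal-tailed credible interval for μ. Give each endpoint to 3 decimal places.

[0.074, 3.684]

On the log scale the 98% interval is -0.65 ± 2.326 × 0.84 = [-2.6041, 1.3041].
Exponentiate: [e^-2.6041, e^1.3041] = [0.074, 3.684].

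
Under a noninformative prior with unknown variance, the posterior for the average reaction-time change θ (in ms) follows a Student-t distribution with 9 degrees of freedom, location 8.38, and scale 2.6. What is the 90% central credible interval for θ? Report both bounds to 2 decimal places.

[3.61, 13.15]

The t_9 distribution is symmetric; the 90% interval is 8.38 ± t·2.6 with t_{0.95,9} = 1.833.
Half-width: 1.833 × 2.6 = 4.77.
8.38 − 4.77 = 3.61; 8.38 + 4.77 = 13.15.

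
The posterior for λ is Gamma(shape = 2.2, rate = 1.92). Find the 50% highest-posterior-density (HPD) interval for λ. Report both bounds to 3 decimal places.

The posterior is unimodal and skewed, so the HPD interval has equal density at both endpoints and is the shortest 50% interval.
Solving f(0.298) = f(1.131) with F(1.131) − F(0.298) = 0.50 gives [0.298, 1.131].
For comparison, the equal-tailed interval is [0.578, 1.533]; the HPD is narrower and shifted toward the mode.

[0.298, 1.131]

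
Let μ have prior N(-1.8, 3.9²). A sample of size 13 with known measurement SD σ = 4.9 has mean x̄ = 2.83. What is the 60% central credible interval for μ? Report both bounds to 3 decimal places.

[1.249, 3.409]

Posterior precision = 1/3.9² + 13/4.9² = 0.0657 + 0.5414 = 0.6072, so posterior SD = 1.2833.
Posterior mean = (-1.8/3.9² + 13·2.83/4.9²) / 0.6072 = 2.3287.
Interval: 2.3287 ± 0.842 × 1.2833 → [1.249, 3.409].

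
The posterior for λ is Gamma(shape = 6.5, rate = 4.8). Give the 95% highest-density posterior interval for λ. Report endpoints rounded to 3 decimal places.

The posterior is unimodal and skewed, so the HPD interval has equal density at both endpoints and is the shortest 95% interval.
Solving f(0.427) = f(2.410) with F(2.410) − F(0.427) = 0.95 gives [0.427, 2.410].
For comparison, the equal-tailed interval is [0.522, 2.577]; the HPD is narrower and shifted toward the mode.

[0.427, 2.410]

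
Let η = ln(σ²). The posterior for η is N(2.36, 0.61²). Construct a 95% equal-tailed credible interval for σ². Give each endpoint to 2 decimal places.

On the log scale the 95% interval is 2.36 ± 1.960 × 0.61 = [1.1644, 3.5556].
Exponentiate: [e^1.1644, e^3.5556] = [3.20, 35.01].

[3.20, 35.01]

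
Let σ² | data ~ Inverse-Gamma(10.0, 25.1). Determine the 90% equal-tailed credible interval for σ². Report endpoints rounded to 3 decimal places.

[1.598, 4.626]

Inverse-Gamma(10.0, 25.1) quantiles: F⁻¹(0.05) and F⁻¹(0.95).
Equivalently, 1/σ² ~ Gamma(10.0, rate = 25.1); invert its 0.95 and 0.05 quantiles.
Posterior mean ≈ 2.789, SD ≈ 0.986; a Normal approximation gives roughly [1.167, 4.411].
Exact: lower = 1.598; upper = 4.626.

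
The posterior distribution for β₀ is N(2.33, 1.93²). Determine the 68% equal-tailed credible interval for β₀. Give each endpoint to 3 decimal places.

[0.411, 4.249]

The posterior is symmetric, so the 68% equal-tailed interval is β₀ = 2.33 ± z·1.93 with z = 0.994.
Half-width: 0.994 × 1.93 = 1.919.
2.33 − 1.919 = 0.411; 2.33 + 1.919 = 4.249.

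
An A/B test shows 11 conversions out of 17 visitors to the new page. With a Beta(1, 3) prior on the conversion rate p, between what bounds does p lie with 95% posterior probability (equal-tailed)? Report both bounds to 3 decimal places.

Posterior: Beta(1+11, 3+6) = Beta(12, 9).
Equal-tailed 95% interval: the 0.025 and 0.975 quantiles of Beta(12, 9).
Posterior mean ≈ 0.571, SD ≈ 0.106; a Normal approximation gives roughly [0.365, 0.778].
Exact: F⁻¹(0.025) = 0.361; F⁻¹(0.975) = 0.769.

[0.361, 0.769]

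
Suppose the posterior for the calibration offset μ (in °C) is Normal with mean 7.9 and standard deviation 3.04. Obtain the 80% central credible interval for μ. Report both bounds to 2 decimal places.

The posterior is symmetric, so the 80% equal-tailed interval is μ = 7.9 ± z·3.04 with z = 1.282.
Half-width: 1.282 × 3.04 = 3.90.
7.9 − 3.90 = 4.00; 7.9 + 3.90 = 11.80.

[4.00, 11.80]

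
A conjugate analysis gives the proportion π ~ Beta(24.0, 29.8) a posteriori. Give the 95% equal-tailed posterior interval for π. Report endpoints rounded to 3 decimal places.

Posterior: Beta(24.0, 29.8).
Equal-tailed 95% interval: the 0.025 and 0.975 quantiles of Beta(24.0, 29.8).
Posterior mean ≈ 0.446, SD ≈ 0.067; a Normal approximation gives roughly [0.314, 0.578].
Exact: F⁻¹(0.025) = 0.317; F⁻¹(0.975) = 0.579.

[0.317, 0.579]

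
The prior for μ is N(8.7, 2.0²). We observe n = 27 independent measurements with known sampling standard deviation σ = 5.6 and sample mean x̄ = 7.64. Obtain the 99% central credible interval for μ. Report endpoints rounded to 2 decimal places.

[5.43, 10.32]

Posterior precision = 1/2.0² + 27/5.6² = 0.2500 + 0.8610 = 1.1110, so posterior SD = 0.9487.
Posterior mean = (8.7/2.0² + 27·7.64/5.6²) / 1.1110 = 7.8785.
Interval: 7.8785 ± 2.576 × 0.9487 → [5.43, 10.32].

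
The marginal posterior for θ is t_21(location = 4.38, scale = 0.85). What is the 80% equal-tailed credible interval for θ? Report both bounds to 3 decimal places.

[3.255, 5.505]

The t_21 distribution is symmetric; the 80% interval is 4.38 ± t·0.85 with t_{0.9,21} = 1.323.
Half-width: 1.323 × 0.85 = 1.125.
4.38 − 1.125 = 3.255; 4.38 + 1.125 = 5.505.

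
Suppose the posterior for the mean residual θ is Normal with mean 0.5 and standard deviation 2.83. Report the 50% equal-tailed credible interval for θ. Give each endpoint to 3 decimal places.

[-1.409, 2.409]

The posterior is symmetric, so the 50% equal-tailed interval is θ = 0.5 ± z·2.83 with z = 0.674.
Half-width: 0.674 × 2.83 = 1.909.
0.5 − 1.909 = -1.409; 0.5 + 1.909 = 2.409.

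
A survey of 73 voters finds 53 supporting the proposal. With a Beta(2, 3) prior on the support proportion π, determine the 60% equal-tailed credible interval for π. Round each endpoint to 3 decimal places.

Posterior: Beta(2+53, 3+20) = Beta(55, 23).
Equal-tailed 60% interval: the 0.2 and 0.8 quantiles of Beta(55, 23).
Posterior mean ≈ 0.705, SD ≈ 0.051; a Normal approximation gives roughly [0.662, 0.748].
Exact: F⁻¹(0.2) = 0.662; F⁻¹(0.8) = 0.749.

[0.662, 0.749]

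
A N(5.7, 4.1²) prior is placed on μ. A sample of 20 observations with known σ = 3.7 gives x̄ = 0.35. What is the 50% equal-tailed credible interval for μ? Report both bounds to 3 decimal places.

[0.012, 1.106]

Posterior precision = 1/4.1² + 20/3.7² = 0.0595 + 1.4609 = 1.5204, so posterior SD = 0.8110.
Posterior mean = (5.7/4.1² + 20·0.35/3.7²) / 1.5204 = 0.5593.
Interval: 0.5593 ± 0.674 × 0.8110 → [0.012, 1.106].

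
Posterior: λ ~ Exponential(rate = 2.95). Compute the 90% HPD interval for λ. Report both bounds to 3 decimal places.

[0.000, 0.781]

The exponential density is strictly decreasing on [0, ∞), so the HPD interval is anchored at 0: [0, q] with P(λ ≤ q) = 0.90.
q = −ln(1 − 0.90) / 2.95 = 2.3026 / 2.95 = 0.781.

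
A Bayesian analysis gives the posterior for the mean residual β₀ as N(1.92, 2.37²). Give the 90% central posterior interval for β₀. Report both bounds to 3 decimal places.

[-1.978, 5.818]

The posterior is symmetric, so the 90% equal-tailed interval is β₀ = 1.92 ± z·2.37 with z = 1.645.
Half-width: 1.645 × 2.37 = 3.898.
1.92 − 3.898 = -1.978; 1.92 + 3.898 = 5.818.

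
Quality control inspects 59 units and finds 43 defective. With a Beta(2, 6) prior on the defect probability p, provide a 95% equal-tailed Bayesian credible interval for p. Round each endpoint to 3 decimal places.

[0.556, 0.778]

Posterior: Beta(2+43, 6+16) = Beta(45, 22).
Equal-tailed 95% interval: the 0.025 and 0.975 quantiles of Beta(45, 22).
Posterior mean ≈ 0.672, SD ≈ 0.057; a Normal approximation gives roughly [0.560, 0.783].
Exact: F⁻¹(0.025) = 0.556; F⁻¹(0.975) = 0.778.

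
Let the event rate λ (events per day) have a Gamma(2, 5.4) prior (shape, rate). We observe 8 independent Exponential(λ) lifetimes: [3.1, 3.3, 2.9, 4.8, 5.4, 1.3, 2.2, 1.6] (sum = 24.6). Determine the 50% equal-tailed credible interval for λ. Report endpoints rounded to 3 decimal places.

Posterior: Gamma(2+8, 5.4+24.6) = Gamma(10, 30.0) (shape, rate).
Equal-tailed 50% interval: Gamma(10, 30.0) quantiles at 0.25 and 0.75.
Posterior mean ≈ 0.333, SD ≈ 0.105; a Normal approximation gives roughly [0.262, 0.404].
Exact: lower = 0.258; upper = 0.397.

[0.258, 0.397]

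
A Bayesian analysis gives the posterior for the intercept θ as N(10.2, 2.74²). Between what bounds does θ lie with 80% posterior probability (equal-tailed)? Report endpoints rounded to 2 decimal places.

The posterior is symmetric, so the 80% equal-tailed interval is θ = 10.2 ± z·2.74 with z = 1.282.
Half-width: 1.282 × 2.74 = 3.51.
10.2 − 3.51 = 6.69; 10.2 + 3.51 = 13.71.

[6.69, 13.71]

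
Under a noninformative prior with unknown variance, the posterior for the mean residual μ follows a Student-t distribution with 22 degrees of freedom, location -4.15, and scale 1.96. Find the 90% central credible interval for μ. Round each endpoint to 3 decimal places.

The t_22 distribution is symmetric; the 90% interval is -4.15 ± t·1.96 with t_{0.95,22} = 1.717.
Half-width: 1.717 × 1.96 = 3.366.
-4.15 − 3.366 = -7.516; -4.15 + 3.366 = -0.784.

[-7.516, -0.784]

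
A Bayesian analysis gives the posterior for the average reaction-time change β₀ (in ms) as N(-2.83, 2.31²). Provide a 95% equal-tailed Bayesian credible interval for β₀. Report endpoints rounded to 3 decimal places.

[-7.358, 1.698]

The posterior is symmetric, so the 95% equal-tailed interval is β₀ = -2.83 ± z·2.31 with z = 1.960.
Half-width: 1.960 × 2.31 = 4.528.
-2.83 − 4.528 = -7.358; -2.83 + 4.528 = 1.698.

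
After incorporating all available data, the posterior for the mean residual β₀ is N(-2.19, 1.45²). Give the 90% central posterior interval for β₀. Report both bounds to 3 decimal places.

The posterior is symmetric, so the 90% equal-tailed interval is β₀ = -2.19 ± z·1.45 with z = 1.645.
Half-width: 1.645 × 1.45 = 2.385.
-2.19 − 2.385 = -4.575; -2.19 + 2.385 = 0.195.

[-4.575, 0.195]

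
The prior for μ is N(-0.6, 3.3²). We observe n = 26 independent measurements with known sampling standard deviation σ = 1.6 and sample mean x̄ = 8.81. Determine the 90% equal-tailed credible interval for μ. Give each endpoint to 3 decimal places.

[8.212, 9.239]

Posterior precision = 1/3.3² + 26/1.6² = 0.0918 + 10.1562 = 10.2481, so posterior SD = 0.3124.
Posterior mean = (-0.6/3.3² + 26·8.81/1.6²) / 10.2481 = 8.7257.
Interval: 8.7257 ± 1.645 × 0.3124 → [8.212, 9.239].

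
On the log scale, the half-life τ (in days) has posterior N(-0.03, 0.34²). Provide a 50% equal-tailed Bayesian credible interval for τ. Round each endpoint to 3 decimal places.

[0.772, 1.221]

On the log scale the 50% interval is -0.03 ± 0.674 × 0.34 = [-0.2593, 0.1993].
Exponentiate: [e^-0.2593, e^0.1993] = [0.772, 1.221].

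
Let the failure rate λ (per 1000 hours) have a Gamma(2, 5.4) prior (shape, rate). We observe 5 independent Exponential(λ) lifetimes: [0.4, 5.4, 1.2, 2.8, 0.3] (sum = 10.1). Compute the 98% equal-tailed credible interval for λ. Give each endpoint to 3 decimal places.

Posterior: Gamma(2+5, 5.4+10.1) = Gamma(7, 15.5) (shape, rate).
Equal-tailed 98% interval: Gamma(7, 15.5) quantiles at 0.01 and 0.99.
Posterior mean ≈ 0.452, SD ≈ 0.171; a Normal approximation gives roughly [0.055, 0.849].
Exact: lower = 0.150; upper = 0.940.

[0.150, 0.940]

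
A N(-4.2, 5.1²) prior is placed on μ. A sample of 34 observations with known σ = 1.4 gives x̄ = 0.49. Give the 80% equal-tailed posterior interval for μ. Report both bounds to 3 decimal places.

[0.172, 0.787]

Posterior precision = 1/5.1² + 34/1.4² = 0.0384 + 17.3469 = 17.3854, so posterior SD = 0.2398.
Posterior mean = (-4.2/5.1² + 34·0.49/1.4²) / 17.3854 = 0.4796.
Interval: 0.4796 ± 1.282 × 0.2398 → [0.172, 0.787].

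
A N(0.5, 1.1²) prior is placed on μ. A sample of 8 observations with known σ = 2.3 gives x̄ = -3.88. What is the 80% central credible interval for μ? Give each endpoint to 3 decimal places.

[-3.170, -1.494]

Posterior precision = 1/1.1² + 8/2.3² = 0.8264 + 1.5123 = 2.3387, so posterior SD = 0.6539.
Posterior mean = (0.5/1.1² + 8·-3.88/2.3²) / 2.3387 = -2.3322.
Interval: -2.3322 ± 1.282 × 0.6539 → [-3.170, -1.494].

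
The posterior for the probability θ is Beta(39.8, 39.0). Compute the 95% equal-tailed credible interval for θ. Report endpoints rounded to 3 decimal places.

[0.396, 0.614]

Posterior: Beta(39.8, 39.0).
Equal-tailed 95% interval: the 0.025 and 0.975 quantiles of Beta(39.8, 39.0).
Posterior mean ≈ 0.505, SD ≈ 0.056; a Normal approximation gives roughly [0.395, 0.615].
Exact: F⁻¹(0.025) = 0.396; F⁻¹(0.975) = 0.614.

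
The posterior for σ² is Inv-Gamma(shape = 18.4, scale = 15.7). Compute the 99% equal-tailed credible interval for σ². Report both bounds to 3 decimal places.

[0.501, 1.702]

Inverse-Gamma(18.4, 15.7) quantiles: F⁻¹(0.005) and F⁻¹(0.995).
Equivalently, 1/σ² ~ Gamma(18.4, rate = 15.7); invert its 0.995 and 0.005 quantiles.
Posterior mean ≈ 0.902, SD ≈ 0.223; a Normal approximation gives roughly [0.328, 1.476].
Exact: lower = 0.501; upper = 1.702.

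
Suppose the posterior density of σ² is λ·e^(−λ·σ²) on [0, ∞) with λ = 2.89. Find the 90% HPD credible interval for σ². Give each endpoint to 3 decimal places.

[0.000, 0.797]

The exponential density is strictly decreasing on [0, ∞), so the HPD interval is anchored at 0: [0, q] with P(σ² ≤ q) = 0.90.
q = −ln(1 − 0.90) / 2.89 = 2.3026 / 2.89 = 0.797.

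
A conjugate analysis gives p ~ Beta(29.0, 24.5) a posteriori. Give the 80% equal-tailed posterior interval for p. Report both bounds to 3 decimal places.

Posterior: Beta(29.0, 24.5).
Equal-tailed 80% interval: the 0.1 and 0.9 quantiles of Beta(29.0, 24.5).
Posterior mean ≈ 0.542, SD ≈ 0.067; a Normal approximation gives roughly [0.456, 0.629].
Exact: F⁻¹(0.1) = 0.455; F⁻¹(0.9) = 0.629.

[0.455, 0.629]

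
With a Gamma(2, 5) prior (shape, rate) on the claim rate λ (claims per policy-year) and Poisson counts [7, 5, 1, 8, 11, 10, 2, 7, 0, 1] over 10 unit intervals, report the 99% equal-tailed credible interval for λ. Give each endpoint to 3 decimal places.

[2.463, 4.987]

Posterior: Gamma(2+52, 5+10) = Gamma(54, 15) (shape, rate).
Equal-tailed 99% interval: Gamma(54, 15) quantiles at 0.005 and 0.995.
Posterior mean ≈ 3.600, SD ≈ 0.490; a Normal approximation gives roughly [2.338, 4.862].
Exact: lower = 2.463; upper = 4.987.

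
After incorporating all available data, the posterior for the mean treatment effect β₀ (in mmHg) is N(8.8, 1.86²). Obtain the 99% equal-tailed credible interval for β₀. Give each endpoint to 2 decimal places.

[4.01, 13.59]

The posterior is symmetric, so the 99% equal-tailed interval is β₀ = 8.8 ± z·1.86 with z = 2.576.
Half-width: 2.576 × 1.86 = 4.79.
8.8 − 4.79 = 4.01; 8.8 + 4.79 = 13.59.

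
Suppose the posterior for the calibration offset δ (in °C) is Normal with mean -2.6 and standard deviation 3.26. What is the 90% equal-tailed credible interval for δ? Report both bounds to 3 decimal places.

The posterior is symmetric, so the 90% equal-tailed interval is δ = -2.6 ± z·3.26 with z = 1.645.
Half-width: 1.645 × 3.26 = 5.362.
-2.6 − 5.362 = -7.962; -2.6 + 5.362 = 2.762.

[-7.962, 2.762]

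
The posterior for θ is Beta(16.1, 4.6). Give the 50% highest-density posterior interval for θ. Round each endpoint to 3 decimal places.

The posterior is unimodal and skewed, so the HPD interval has equal density at both endpoints and is the shortest 50% interval.
Solving f(0.743) = f(0.862) with F(0.862) − F(0.743) = 0.50 gives [0.743, 0.862].
For comparison, the equal-tailed interval is [0.722, 0.844]; the HPD is narrower and shifted toward the mode.

[0.743, 0.862]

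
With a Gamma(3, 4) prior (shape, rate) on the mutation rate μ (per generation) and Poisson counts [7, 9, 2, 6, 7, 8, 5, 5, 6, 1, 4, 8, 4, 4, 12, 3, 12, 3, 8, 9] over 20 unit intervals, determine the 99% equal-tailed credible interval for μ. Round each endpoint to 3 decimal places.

Posterior: Gamma(3+123, 4+20) = Gamma(126, 24) (shape, rate).
Equal-tailed 99% interval: Gamma(126, 24) quantiles at 0.005 and 0.995.
Posterior mean ≈ 5.250, SD ≈ 0.468; a Normal approximation gives roughly [4.045, 6.455].
Exact: lower = 4.124; upper = 6.533.

[4.124, 6.533]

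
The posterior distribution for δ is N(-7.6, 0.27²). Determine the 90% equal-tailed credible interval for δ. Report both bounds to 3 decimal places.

The posterior is symmetric, so the 90% equal-tailed interval is δ = -7.6 ± z·0.27 with z = 1.645.
Half-width: 1.645 × 0.27 = 0.444.
-7.6 − 0.444 = -8.044; -7.6 + 0.444 = -7.156.

[-8.044, -7.156]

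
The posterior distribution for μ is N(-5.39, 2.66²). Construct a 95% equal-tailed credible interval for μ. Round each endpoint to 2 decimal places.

[-10.60, -0.18]

The posterior is symmetric, so the 95% equal-tailed interval is μ = -5.39 ± z·2.66 with z = 1.960.
Half-width: 1.960 × 2.66 = 5.21.
-5.39 − 5.21 = -10.60; -5.39 + 5.21 = -0.18.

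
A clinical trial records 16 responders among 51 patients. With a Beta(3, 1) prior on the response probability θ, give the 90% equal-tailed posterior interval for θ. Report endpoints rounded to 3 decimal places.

[0.244, 0.453]

Posterior: Beta(3+16, 1+35) = Beta(19, 36).
Equal-tailed 90% interval: the 0.05 and 0.95 quantiles of Beta(19, 36).
Posterior mean ≈ 0.345, SD ≈ 0.064; a Normal approximation gives roughly [0.241, 0.450].
Exact: F⁻¹(0.05) = 0.244; F⁻¹(0.95) = 0.453.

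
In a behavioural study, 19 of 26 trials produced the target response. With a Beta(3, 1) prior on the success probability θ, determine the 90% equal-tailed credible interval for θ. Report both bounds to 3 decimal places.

Posterior: Beta(3+19, 1+7) = Beta(22, 8).
Equal-tailed 90% interval: the 0.05 and 0.95 quantiles of Beta(22, 8).
Posterior mean ≈ 0.733, SD ≈ 0.079; a Normal approximation gives roughly [0.603, 0.864].
Exact: F⁻¹(0.05) = 0.594; F⁻¹(0.95) = 0.855.

[0.594, 0.855]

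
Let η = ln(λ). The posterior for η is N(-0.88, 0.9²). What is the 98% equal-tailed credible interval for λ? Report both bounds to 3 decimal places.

[0.051, 3.366]

On the log scale the 98% interval is -0.88 ± 2.326 × 0.9 = [-2.9737, 1.2137].
Exponentiate: [e^-2.9737, e^1.2137] = [0.051, 3.366].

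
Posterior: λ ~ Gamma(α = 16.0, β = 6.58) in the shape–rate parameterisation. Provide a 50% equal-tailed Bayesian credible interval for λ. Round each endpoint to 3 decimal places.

[1.999, 2.809]

Posterior: Gamma(shape 16.0, rate 6.58).
Equal-tailed 50% interval: Gamma(16.0, 6.58) quantiles at 0.25 and 0.75.
Posterior mean ≈ 2.432, SD ≈ 0.608; a Normal approximation gives roughly [2.022, 2.842].
Exact: lower = 1.999; upper = 2.809.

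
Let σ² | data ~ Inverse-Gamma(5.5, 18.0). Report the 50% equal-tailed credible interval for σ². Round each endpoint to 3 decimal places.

[2.628, 4.747]

Inverse-Gamma(5.5, 18.0) quantiles: F⁻¹(0.25) and F⁻¹(0.75).
Equivalently, 1/σ² ~ Gamma(5.5, rate = 18.0); invert its 0.75 and 0.25 quantiles.
Posterior mean ≈ 4.000, SD ≈ 2.138; a Normal approximation gives roughly [2.558, 5.442].
Exact: lower = 2.628; upper = 4.747.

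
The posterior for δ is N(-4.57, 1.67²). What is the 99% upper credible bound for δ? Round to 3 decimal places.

-0.685

Need U with P(δ ≤ U) = 0.99: U = -4.57 + z_{0.01}·1.67.
z = 2.326; U = -4.57 + 2.326 × 1.67 = -0.685.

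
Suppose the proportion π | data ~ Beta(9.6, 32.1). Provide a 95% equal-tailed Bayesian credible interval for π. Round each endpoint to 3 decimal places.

[0.117, 0.368]

Posterior: Beta(9.6, 32.1).
Equal-tailed 95% interval: the 0.025 and 0.975 quantiles of Beta(9.6, 32.1).
Posterior mean ≈ 0.230, SD ≈ 0.064; a Normal approximation gives roughly [0.104, 0.356].
Exact: F⁻¹(0.025) = 0.117; F⁻¹(0.975) = 0.368.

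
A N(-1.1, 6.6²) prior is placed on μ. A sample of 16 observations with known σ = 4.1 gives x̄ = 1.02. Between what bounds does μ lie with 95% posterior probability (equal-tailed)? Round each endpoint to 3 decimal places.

[-1.015, 2.955]

Posterior precision = 1/6.6² + 16/4.1² = 0.0230 + 0.9518 = 0.9748, so posterior SD = 1.0129.
Posterior mean = (-1.1/6.6² + 16·1.02/4.1²) / 0.9748 = 0.9701.
Interval: 0.9701 ± 1.960 × 1.0129 → [-1.015, 2.955].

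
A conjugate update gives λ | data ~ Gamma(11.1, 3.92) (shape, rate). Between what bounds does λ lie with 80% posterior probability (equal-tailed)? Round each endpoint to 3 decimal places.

[1.812, 3.961]

Posterior: Gamma(shape 11.1, rate 3.92).
Equal-tailed 80% interval: Gamma(11.1, 3.92) quantiles at 0.1 and 0.9.
Posterior mean ≈ 2.832, SD ≈ 0.850; a Normal approximation gives roughly [1.742, 3.921].
Exact: lower = 1.812; upper = 3.961.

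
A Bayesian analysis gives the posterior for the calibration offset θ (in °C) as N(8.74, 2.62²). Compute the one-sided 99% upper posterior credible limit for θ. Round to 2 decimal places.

14.84

Need U with P(θ ≤ U) = 0.99: U = 8.74 + z_{0.01}·2.62.
z = 2.326; U = 8.74 + 2.326 × 2.62 = 14.84.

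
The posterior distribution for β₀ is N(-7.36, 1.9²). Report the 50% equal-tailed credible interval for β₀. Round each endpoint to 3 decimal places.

[-8.642, -6.078]

The posterior is symmetric, so the 50% equal-tailed interval is β₀ = -7.36 ± z·1.9 with z = 0.674.
Half-width: 0.674 × 1.9 = 1.282.
-7.36 − 1.282 = -8.642; -7.36 + 1.282 = -6.078.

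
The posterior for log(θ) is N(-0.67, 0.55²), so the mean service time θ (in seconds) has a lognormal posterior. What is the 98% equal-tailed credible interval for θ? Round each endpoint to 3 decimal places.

[0.142, 1.839]

On the log scale the 98% interval is -0.67 ± 2.326 × 0.55 = [-1.9495, 0.6095].
Exponentiate: [e^-1.9495, e^0.6095] = [0.142, 1.839].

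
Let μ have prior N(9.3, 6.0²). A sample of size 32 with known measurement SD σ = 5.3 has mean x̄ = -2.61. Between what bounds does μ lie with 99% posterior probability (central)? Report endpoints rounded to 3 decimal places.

[-4.711, 0.058]

Posterior precision = 1/6.0² + 32/5.3² = 0.0278 + 1.1392 = 1.1670, so posterior SD = 0.9257.
Posterior mean = (9.3/6.0² + 32·-2.61/5.3²) / 1.1670 = -2.3265.
Interval: -2.3265 ± 2.576 × 0.9257 → [-4.711, 0.058].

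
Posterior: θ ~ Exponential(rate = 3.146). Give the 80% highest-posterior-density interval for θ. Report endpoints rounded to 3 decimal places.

The exponential density is strictly decreasing on [0, ∞), so the HPD interval is anchored at 0: [0, q] with P(θ ≤ q) = 0.80.
q = −ln(1 − 0.80) / 3.146 = 1.6094 / 3.146 = 0.512.

[0.000, 0.512]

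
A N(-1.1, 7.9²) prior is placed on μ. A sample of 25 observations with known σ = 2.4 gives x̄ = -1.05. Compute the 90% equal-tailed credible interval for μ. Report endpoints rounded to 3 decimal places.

Posterior precision = 1/7.9² + 25/2.4² = 0.0160 + 4.3403 = 4.3563, so posterior SD = 0.4791.
Posterior mean = (-1.1/7.9² + 25·-1.05/2.4²) / 4.3563 = -1.0502.
Interval: -1.0502 ± 1.645 × 0.4791 → [-1.838, -0.262].

[-1.838, -0.262]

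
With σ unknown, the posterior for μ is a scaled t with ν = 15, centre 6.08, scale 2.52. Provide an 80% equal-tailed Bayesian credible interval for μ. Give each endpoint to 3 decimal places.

The t_15 distribution is symmetric; the 80% interval is 6.08 ± t·2.52 with t_{0.9,15} = 1.341.
Half-width: 1.341 × 2.52 = 3.378.
6.08 − 3.378 = 2.702; 6.08 + 3.378 = 9.458.

[2.702, 9.458]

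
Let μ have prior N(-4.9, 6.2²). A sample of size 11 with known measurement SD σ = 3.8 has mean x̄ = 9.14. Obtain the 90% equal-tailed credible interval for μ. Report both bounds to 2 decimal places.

Posterior precision = 1/6.2² + 11/3.8² = 0.0260 + 0.7618 = 0.7878, so posterior SD = 1.1267.
Posterior mean = (-4.9/6.2² + 11·9.14/3.8²) / 0.7878 = 8.6764.
Interval: 8.6764 ± 1.645 × 1.1267 → [6.82, 10.53].

[6.82, 10.53]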